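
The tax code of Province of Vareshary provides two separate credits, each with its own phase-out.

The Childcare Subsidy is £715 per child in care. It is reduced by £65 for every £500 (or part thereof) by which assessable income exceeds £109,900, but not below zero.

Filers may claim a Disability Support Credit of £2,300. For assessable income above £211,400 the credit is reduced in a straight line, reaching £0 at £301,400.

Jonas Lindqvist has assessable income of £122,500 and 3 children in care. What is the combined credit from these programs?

Childcare Subsidy: base = 3 × £715 = £2,145. income exceeds £109,900 by £12,600, which is 26 full-or-partial £500 increments; reduction = 26 × £65 = £1,690, leaving £455.
Disability Support Credit: £122,500 is at or below the £211,400 threshold, so the full £2,300 applies.
Total: £455 + £2,300 = £2,755.

£2,755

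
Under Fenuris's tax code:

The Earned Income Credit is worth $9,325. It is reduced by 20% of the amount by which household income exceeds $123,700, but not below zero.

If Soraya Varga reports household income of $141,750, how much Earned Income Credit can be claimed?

Earned Income Credit: 20% of the $18,050 excess over $123,700 is $3,610; credit = $9,325 − $3,610 = $5,715.

$5,715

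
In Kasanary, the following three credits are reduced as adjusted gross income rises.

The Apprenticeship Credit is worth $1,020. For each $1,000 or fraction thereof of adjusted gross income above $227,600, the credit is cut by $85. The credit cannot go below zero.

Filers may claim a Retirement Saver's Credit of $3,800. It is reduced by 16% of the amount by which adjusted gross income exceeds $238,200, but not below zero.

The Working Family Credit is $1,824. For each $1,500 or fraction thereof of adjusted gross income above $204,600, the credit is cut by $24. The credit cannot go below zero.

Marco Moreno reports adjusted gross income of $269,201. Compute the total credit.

$768

Apprenticeship Credit: income exceeds $227,600 by $41,601 → 42 increments × $85 = $3,570 ≥ base, so the credit is $0.
Retirement Saver's Credit: 16% of the $31,001 excess over $238,200 is $4,960.16 ≥ base, so the credit is $0.
Working Family Credit: income exceeds $204,600 by $64,601, which is 44 full-or-partial $1,500 increments; reduction = 44 × $24 = $1,056, leaving $768.
Total: $0 + $0 + $768 = $768.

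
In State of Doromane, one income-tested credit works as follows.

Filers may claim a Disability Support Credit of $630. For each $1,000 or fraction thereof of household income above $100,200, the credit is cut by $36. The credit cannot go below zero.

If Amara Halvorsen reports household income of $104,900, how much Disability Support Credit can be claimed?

$450

Disability Support Credit: income exceeds $100,200 by $4,700, which is 5 full-or-partial $1,000 increments; reduction = 5 × $36 = $180, leaving $450.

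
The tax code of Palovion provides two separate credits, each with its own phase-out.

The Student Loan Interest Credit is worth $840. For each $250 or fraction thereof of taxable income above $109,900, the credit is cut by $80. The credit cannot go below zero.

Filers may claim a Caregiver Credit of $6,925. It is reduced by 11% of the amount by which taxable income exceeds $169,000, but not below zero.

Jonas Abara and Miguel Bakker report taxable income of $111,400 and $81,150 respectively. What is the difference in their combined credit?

$480

Jonas ($111,400): Student Loan Interest Credit: income exceeds $109,900 by $1,500, which is 6 full-or-partial $250 increments; reduction = 6 × $80 = $480, leaving $360. Caregiver Credit: $111,400 is at or below the $169,000 threshold, so the full $6,925 applies. total $360 + $6,925 = $7,285
Miguel ($81,150): Student Loan Interest Credit: $81,150 is at or below the $109,900 threshold, so the full $840 applies. Caregiver Credit: $81,150 is at or below the $169,000 threshold, so the full $6,925 applies. total $840 + $6,925 = $7,765
Difference: |$7,285 − $7,765| = $480.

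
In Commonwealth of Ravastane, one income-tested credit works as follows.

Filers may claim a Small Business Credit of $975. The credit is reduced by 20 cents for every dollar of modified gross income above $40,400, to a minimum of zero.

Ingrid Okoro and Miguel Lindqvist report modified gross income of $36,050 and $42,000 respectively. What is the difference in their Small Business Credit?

$320

Ingrid ($36,050): Small Business Credit: $36,050 is at or below the $40,400 threshold, so the full $975 applies.
Miguel ($42,000): Small Business Credit: 20% of the $1,600 excess over $40,400 is $320; credit = $975 − $320 = $655.
Difference: |$975 − $655| = $320.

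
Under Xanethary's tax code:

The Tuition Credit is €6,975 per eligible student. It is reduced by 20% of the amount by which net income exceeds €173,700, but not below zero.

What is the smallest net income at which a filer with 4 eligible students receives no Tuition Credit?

Full credit = 4 × €6,975 = €27,900.
The credit falls by 20% of each euro above €173,700, so it reaches zero when the excess is €27,900 / 20% = €139,500: income = €173,700 + €139,500 = €313,200.

€313,200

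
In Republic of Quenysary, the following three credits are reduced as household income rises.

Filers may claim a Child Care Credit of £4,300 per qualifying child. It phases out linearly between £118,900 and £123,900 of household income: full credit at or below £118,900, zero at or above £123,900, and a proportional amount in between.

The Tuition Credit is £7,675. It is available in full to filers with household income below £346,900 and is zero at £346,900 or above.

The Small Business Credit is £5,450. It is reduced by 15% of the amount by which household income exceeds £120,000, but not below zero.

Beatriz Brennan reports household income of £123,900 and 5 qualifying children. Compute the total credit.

£12,540

Child Care Credit: base = 5 × £4,300 = £21,500. £123,900 is at or above £123,900, so the credit is £0.
Tuition Credit: £123,900 is below the £346,900 cutoff, so the full £7,675 applies.
Small Business Credit: 15% of the £3,900 excess over £120,000 is £585; credit = £5,450 − £585 = £4,865.
Total: £0 + £7,675 + £4,865 = £12,540.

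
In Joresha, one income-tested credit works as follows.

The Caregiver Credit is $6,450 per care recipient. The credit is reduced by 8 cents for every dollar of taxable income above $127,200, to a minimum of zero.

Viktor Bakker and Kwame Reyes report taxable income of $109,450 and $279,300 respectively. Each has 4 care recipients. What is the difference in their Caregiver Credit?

$12,168

Viktor ($109,450): Caregiver Credit: base = 4 × $6,450 = $25,800. $109,450 is at or below the $127,200 threshold, so the full $25,800 applies.
Kwame ($279,300): Caregiver Credit: base = 4 × $6,450 = $25,800. 8% of the $152,100 excess over $127,200 is $12,168; credit = $25,800 − $12,168 = $13,632.
Difference: |$25,800 − $13,632| = $12,168.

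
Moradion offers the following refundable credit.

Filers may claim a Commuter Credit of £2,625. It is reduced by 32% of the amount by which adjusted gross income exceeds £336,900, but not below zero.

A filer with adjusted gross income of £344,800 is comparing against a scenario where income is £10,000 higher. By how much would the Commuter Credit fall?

At £344,800 — 32% of the £7,900 excess over £336,900 is £2,528; credit = £2,625 − £2,528 = £97.
At £354,800 — 32% of the £17,900 excess over £336,900 is £5,728 ≥ base, so the credit is £0.
Lost: £97 − £0 = £97.

£97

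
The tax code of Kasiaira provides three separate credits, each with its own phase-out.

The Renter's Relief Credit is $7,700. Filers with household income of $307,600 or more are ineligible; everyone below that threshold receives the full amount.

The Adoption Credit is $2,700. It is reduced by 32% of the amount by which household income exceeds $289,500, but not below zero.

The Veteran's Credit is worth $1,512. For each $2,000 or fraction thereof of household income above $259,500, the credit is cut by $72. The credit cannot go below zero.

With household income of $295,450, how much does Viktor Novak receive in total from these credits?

$8,712

Renter's Relief Credit: $295,450 is below the $307,600 cutoff, so the full $7,700 applies.
Adoption Credit: 32% of the $5,950 excess over $289,500 is $1,904; credit = $2,700 − $1,904 = $796.
Veteran's Credit: income exceeds $259,500 by $35,950, which is 18 full-or-partial $2,000 increments; reduction = 18 × $72 = $1,296, leaving $216.
Total: $7,700 + $796 + $216 = $8,712.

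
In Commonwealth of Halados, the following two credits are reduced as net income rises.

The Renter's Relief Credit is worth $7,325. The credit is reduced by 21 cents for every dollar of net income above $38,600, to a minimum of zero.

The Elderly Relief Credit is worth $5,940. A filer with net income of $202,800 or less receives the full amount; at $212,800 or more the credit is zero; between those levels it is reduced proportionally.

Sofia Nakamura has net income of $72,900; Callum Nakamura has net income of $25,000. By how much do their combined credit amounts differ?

$7,203

Sofia ($72,900): Renter's Relief Credit: 21% of the $34,300 excess over $38,600 is $7,203; credit = $7,325 − $7,203 = $122. Elderly Relief Credit: $72,900 is at or below the $202,800 threshold, so the full $5,940 applies. total $122 + $5,940 = $6,062
Callum ($25,000): Renter's Relief Credit: $25,000 is at or below the $38,600 threshold, so the full $7,325 applies. Elderly Relief Credit: $25,000 is at or below the $202,800 threshold, so the full $5,940 applies. total $7,325 + $5,940 = $13,265
Difference: |$6,062 − $13,265| = $7,203.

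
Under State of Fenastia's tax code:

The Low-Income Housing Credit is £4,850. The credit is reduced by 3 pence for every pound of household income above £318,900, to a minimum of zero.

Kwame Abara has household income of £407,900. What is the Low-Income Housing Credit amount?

£2,180

Low-Income Housing Credit: 3% of the £89,000 excess over £318,900 is £2,670; credit = £4,850 − £2,670 = £2,180.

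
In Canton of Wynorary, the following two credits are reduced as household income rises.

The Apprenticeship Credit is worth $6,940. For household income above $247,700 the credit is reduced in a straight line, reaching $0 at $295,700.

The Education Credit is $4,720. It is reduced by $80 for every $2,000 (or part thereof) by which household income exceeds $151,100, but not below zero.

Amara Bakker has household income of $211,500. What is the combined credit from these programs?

Apprenticeship Credit: $211,500 is at or below the $247,700 threshold, so the full $6,940 applies.
Education Credit: income exceeds $151,100 by $60,400, which is 31 full-or-partial $2,000 increments; reduction = 31 × $80 = $2,480, leaving $2,240.
Total: $6,940 + $2,240 = $9,180.

$9,180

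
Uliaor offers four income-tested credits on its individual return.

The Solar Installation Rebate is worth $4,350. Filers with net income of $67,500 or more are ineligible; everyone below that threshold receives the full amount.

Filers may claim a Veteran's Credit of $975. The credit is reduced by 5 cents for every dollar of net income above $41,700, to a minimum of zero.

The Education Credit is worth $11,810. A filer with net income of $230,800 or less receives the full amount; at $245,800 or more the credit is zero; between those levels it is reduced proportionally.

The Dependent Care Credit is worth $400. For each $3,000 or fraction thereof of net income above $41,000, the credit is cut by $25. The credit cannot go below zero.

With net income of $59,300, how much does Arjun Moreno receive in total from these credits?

Solar Installation Rebate: $59,300 is below the $67,500 cutoff, so the full $4,350 applies.
Veteran's Credit: 5% of the $17,600 excess over $41,700 is $880; credit = $975 − $880 = $95.
Education Credit: $59,300 is at or below the $230,800 threshold, so the full $11,810 applies.
Dependent Care Credit: income exceeds $41,000 by $18,300, which is 7 full-or-partial $3,000 increments; reduction = 7 × $25 = $175, leaving $225.
Total: $4,350 + $95 + $11,810 + $225 = $16,480.

$16,480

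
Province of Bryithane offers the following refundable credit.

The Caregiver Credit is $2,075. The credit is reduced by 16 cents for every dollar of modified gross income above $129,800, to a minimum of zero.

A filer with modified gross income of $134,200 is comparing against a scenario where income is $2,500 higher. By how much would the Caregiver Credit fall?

At $134,200 — 16% of the $4,400 excess over $129,800 is $704; credit = $2,075 − $704 = $1,371.
At $136,700 — 16% of the $6,900 excess over $129,800 is $1,104; credit = $2,075 − $1,104 = $971.
Lost: $1,371 − $971 = $400.

$400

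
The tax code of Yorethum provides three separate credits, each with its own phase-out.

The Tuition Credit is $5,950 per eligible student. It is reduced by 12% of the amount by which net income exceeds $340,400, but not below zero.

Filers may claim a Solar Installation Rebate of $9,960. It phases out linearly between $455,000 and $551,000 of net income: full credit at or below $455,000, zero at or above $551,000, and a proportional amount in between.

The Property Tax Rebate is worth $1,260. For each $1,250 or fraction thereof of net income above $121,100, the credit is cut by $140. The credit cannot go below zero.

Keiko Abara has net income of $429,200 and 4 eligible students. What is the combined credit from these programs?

Tuition Credit: base = 4 × $5,950 = $23,800. 12% of the $88,800 excess over $340,400 is $10,656; credit = $23,800 − $10,656 = $13,144.
Solar Installation Rebate: $429,200 is at or below the $455,000 threshold, so the full $9,960 applies.
Property Tax Rebate: income exceeds $121,100 by $308,100 → 247 increments × $140 = $34,580 ≥ base, so the credit is $0.
Total: $13,144 + $9,960 + $0 = $23,104.

$23,104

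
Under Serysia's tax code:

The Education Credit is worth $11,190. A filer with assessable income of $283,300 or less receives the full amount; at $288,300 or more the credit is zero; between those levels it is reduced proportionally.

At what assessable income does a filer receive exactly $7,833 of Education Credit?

$284,800

$7,833 is 7,833/11,190 of the full $11,190, so 3,357/11,190 of the $5,000 range has been used: income = $283,300 + $5,000 × 3,357/11,190 = $284,800.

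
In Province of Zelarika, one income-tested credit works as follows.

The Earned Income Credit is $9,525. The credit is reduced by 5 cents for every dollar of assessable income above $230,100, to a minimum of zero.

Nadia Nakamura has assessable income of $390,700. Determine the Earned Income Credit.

$1,495

Earned Income Credit: 5% of the $160,600 excess over $230,100 is $8,030; credit = $9,525 − $8,030 = $1,495.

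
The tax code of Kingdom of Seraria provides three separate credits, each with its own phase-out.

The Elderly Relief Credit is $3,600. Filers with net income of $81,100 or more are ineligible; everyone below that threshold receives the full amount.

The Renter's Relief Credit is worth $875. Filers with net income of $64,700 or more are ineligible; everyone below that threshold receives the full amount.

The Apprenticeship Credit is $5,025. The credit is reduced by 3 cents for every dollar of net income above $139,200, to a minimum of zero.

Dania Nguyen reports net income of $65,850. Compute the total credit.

Elderly Relief Credit: $65,850 is below the $81,100 cutoff, so the full $3,600 applies.
Renter's Relief Credit: $65,850 meets or exceeds the $64,700 cutoff, so the credit is $0.
Apprenticeship Credit: $65,850 is at or below the $139,200 threshold, so the full $5,025 applies.
Total: $3,600 + $0 + $5,025 = $8,625.

$8,625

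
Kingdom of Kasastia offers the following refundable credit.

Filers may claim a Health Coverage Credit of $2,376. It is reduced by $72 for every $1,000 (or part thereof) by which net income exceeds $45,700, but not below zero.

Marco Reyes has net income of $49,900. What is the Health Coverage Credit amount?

$2,016

Health Coverage Credit: income exceeds $45,700 by $4,200, which is 5 full-or-partial $1,000 increments; reduction = 5 × $72 = $360, leaving $2,016.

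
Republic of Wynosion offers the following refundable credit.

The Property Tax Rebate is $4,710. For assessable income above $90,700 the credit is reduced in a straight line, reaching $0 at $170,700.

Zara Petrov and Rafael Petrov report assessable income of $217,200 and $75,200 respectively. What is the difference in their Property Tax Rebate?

Zara ($217,200): Property Tax Rebate: $217,200 is at or above $170,700, so the credit is $0.
Rafael ($75,200): Property Tax Rebate: $75,200 is at or below the $90,700 threshold, so the full $4,710 applies.
Difference: |$0 − $4,710| = $4,710.

$4,710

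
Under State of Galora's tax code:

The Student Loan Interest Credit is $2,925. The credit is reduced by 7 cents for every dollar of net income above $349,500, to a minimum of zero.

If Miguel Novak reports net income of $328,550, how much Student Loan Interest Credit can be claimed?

$2,925

Student Loan Interest Credit: $328,550 is at or below the $349,500 threshold, so the full $2,925 applies.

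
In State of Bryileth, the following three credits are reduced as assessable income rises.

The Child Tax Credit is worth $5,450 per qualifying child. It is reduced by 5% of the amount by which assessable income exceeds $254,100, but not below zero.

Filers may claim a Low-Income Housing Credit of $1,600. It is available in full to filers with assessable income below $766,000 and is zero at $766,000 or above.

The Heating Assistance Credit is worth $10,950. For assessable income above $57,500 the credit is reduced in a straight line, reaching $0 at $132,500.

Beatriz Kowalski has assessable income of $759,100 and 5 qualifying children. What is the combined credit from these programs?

Child Tax Credit: base = 5 × $5,450 = $27,250. 5% of the $505,000 excess over $254,100 is $25,250; credit = $27,250 − $25,250 = $2,000.
Low-Income Housing Credit: $759,100 is below the $766,000 cutoff, so the full $1,600 applies.
Heating Assistance Credit: $759,100 is at or above $132,500, so the credit is $0.
Total: $2,000 + $1,600 + $0 = $3,600.

$3,600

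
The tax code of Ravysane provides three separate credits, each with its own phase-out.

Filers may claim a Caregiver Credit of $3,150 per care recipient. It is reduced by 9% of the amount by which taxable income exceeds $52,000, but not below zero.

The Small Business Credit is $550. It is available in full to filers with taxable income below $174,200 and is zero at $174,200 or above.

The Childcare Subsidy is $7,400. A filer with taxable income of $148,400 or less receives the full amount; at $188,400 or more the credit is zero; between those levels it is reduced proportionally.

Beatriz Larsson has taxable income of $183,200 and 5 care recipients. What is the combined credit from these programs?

$4,904

Caregiver Credit: base = 5 × $3,150 = $15,750. 9% of the $131,200 excess over $52,000 is $11,808; credit = $15,750 − $11,808 = $3,942.
Small Business Credit: $183,200 meets or exceeds the $174,200 cutoff, so the credit is $0.
Childcare Subsidy: $183,200 is $34,800 into a $40,000 phase-out range, leaving 5,200/40,000 of the credit: $7,400 × 5,200/40,000 = $962.
Total: $3,942 + $0 + $962 = $4,904.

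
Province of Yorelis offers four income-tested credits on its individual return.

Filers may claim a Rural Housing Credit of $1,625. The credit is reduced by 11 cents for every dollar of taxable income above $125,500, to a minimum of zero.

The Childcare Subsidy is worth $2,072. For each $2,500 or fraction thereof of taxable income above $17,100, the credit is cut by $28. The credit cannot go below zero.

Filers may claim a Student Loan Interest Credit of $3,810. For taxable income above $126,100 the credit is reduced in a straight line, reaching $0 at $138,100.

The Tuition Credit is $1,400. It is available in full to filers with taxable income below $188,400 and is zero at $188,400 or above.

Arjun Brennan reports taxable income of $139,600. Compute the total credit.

$2,174

Rural Housing Credit: 11% of the $14,100 excess over $125,500 is $1,551; credit = $1,625 − $1,551 = $74.
Childcare Subsidy: income exceeds $17,100 by $122,500, which is 49 full-or-partial $2,500 increments; reduction = 49 × $28 = $1,372, leaving $700.
Student Loan Interest Credit: $139,600 is at or above $138,100, so the credit is $0.
Tuition Credit: $139,600 is below the $188,400 cutoff, so the full $1,400 applies.
Total: $74 + $700 + $0 + $1,400 = $2,174.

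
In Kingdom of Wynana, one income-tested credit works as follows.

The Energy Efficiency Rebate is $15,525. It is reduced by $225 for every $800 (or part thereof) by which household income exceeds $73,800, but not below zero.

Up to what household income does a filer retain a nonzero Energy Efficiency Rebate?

$128,200

After 68 increments the reduction is 68 × $225 = $15,300, leaving $225; one more increment wipes it out. Increment 68 ends at excess 68 × $800 = $54,400, so the highest qualifying income is $73,800 + $54,400 = $128,200.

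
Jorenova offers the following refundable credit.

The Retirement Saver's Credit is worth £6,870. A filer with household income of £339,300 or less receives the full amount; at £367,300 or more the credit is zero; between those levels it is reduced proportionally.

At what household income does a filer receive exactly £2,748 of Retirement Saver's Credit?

£356,100

£2,748 is 2,748/6,870 of the full £6,870, so 4,122/6,870 of the £28,000 range has been used: income = £339,300 + £28,000 × 4,122/6,870 = £356,100.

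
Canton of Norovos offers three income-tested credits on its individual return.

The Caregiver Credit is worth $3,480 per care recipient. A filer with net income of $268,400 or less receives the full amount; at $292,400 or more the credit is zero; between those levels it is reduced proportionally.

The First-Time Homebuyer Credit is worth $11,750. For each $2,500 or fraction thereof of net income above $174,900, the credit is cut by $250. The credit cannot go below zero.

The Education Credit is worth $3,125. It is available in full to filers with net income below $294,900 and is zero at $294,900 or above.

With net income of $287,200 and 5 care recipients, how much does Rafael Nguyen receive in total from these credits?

Caregiver Credit: base = 5 × $3,480 = $17,400. $287,200 is $18,800 into a $24,000 phase-out range, leaving 5,200/24,000 of the credit: $17,400 × 5,200/24,000 = $3,770.
First-Time Homebuyer Credit: income exceeds $174,900 by $112,300, which is 45 full-or-partial $2,500 increments; reduction = 45 × $250 = $11,250, leaving $500.
Education Credit: $287,200 is below the $294,900 cutoff, so the full $3,125 applies.
Total: $3,770 + $500 + $3,125 = $7,395.

$7,395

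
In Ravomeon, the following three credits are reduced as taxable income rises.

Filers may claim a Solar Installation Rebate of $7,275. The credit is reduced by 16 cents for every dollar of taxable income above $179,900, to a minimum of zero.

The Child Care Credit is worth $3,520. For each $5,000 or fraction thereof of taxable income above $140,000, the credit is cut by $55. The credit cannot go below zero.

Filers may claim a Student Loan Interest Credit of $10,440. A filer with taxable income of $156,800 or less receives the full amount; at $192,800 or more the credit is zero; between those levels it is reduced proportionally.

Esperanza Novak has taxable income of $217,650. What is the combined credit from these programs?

Solar Installation Rebate: 16% of the $37,750 excess over $179,900 is $6,040; credit = $7,275 − $6,040 = $1,235.
Child Care Credit: income exceeds $140,000 by $77,650, which is 16 full-or-partial $5,000 increments; reduction = 16 × $55 = $880, leaving $2,640.
Student Loan Interest Credit: $217,650 is at or above $192,800, so the credit is $0.
Total: $1,235 + $2,640 + $0 = $3,875.

$3,875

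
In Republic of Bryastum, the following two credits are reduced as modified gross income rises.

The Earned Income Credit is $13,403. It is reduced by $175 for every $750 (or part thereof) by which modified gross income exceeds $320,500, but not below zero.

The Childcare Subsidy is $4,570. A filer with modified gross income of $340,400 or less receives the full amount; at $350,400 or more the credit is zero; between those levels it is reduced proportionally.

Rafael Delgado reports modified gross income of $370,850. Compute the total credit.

$1,503

Earned Income Credit: income exceeds $320,500 by $50,350, which is 68 full-or-partial $750 increments; reduction = 68 × $175 = $11,900, leaving $1,503.
Childcare Subsidy: $370,850 is at or above $350,400, so the credit is $0.
Total: $1,503 + $0 = $1,503.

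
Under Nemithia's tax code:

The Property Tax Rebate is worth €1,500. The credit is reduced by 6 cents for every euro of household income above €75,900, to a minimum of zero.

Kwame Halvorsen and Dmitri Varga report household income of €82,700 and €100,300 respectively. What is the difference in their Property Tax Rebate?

€1,056

Kwame (€82,700): Property Tax Rebate: 6% of the €6,800 excess over €75,900 is €408; credit = €1,500 − €408 = €1,092.
Dmitri (€100,300): Property Tax Rebate: 6% of the €24,400 excess over €75,900 is €1,464; credit = €1,500 − €1,464 = €36.
Difference: |€1,092 − €36| = €1,056.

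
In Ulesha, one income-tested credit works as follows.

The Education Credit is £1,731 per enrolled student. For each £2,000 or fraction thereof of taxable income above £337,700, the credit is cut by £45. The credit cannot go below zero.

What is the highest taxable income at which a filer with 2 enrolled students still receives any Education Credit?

Full credit = 2 × £1,731 = £3,462.
After 76 increments the reduction is 76 × £45 = £3,420, leaving £42; one more increment wipes it out. Increment 76 ends at excess 76 × £2,000 = £152,000, so the highest qualifying income is £337,700 + £152,000 = £489,700.

£489,700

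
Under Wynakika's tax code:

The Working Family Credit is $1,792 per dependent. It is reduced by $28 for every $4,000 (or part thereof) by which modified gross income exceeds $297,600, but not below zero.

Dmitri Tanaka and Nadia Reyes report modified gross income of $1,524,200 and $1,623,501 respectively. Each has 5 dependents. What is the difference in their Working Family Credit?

$364

Dmitri ($1,524,200): Working Family Credit: base = 5 × $1,792 = $8,960. income exceeds $297,600 by $1,226,600, which is 307 full-or-partial $4,000 increments; reduction = 307 × $28 = $8,596, leaving $364.
Nadia ($1,623,501): Working Family Credit: base = 5 × $1,792 = $8,960. income exceeds $297,600 by $1,325,901 → 332 increments × $28 = $9,296 ≥ base, so the credit is $0.
Difference: |$364 − $0| = $364.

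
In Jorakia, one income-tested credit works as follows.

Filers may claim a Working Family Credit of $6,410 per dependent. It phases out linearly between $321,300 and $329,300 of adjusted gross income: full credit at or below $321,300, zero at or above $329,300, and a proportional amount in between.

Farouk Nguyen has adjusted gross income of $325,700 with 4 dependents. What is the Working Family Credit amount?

Working Family Credit: base = 4 × $6,410 = $25,640. $325,700 is $4,400 into a $8,000 phase-out range, leaving 3,600/8,000 of the credit: $25,640 × 3,600/8,000 = $11,538.

$11,538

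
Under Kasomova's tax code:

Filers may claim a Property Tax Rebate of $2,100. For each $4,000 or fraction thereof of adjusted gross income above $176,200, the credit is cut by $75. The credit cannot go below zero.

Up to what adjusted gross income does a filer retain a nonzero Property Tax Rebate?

$284,200

After 27 increments the reduction is 27 × $75 = $2,025, leaving $75; one more increment wipes it out. Increment 27 ends at excess 27 × $4,000 = $108,000, so the highest qualifying income is $176,200 + $108,000 = $284,200.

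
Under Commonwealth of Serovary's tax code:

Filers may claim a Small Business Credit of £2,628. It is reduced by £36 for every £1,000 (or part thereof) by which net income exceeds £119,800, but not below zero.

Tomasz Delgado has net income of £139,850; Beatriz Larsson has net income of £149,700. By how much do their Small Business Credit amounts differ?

£324

Tomasz (£139,850): Small Business Credit: income exceeds £119,800 by £20,050, which is 21 full-or-partial £1,000 increments; reduction = 21 × £36 = £756, leaving £1,872.
Beatriz (£149,700): Small Business Credit: income exceeds £119,800 by £29,900, which is 30 full-or-partial £1,000 increments; reduction = 30 × £36 = £1,080, leaving £1,548.
Difference: |£1,872 − £1,548| = £324.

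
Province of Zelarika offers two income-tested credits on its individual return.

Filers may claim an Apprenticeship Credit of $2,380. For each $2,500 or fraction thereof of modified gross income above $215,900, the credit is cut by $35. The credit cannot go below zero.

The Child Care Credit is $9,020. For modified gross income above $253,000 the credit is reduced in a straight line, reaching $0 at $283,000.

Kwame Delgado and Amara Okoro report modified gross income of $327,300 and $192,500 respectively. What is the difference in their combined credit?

$10,595

Kwame ($327,300): Apprenticeship Credit: income exceeds $215,900 by $111,400, which is 45 full-or-partial $2,500 increments; reduction = 45 × $35 = $1,575, leaving $805. Child Care Credit: $327,300 is at or above $283,000, so the credit is $0. total $805 + $0 = $805
Amara ($192,500): Apprenticeship Credit: $192,500 is at or below the $215,900 threshold, so the full $2,380 applies. Child Care Credit: $192,500 is at or below the $253,000 threshold, so the full $9,020 applies. total $2,380 + $9,020 = $11,400
Difference: |$805 − $11,400| = $10,595.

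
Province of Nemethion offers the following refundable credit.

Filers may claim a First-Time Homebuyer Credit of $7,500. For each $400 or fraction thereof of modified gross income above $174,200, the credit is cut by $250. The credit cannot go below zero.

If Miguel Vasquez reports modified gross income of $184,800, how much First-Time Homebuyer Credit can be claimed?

$750

First-Time Homebuyer Credit: income exceeds $174,200 by $10,600, which is 27 full-or-partial $400 increments; reduction = 27 × $250 = $6,750, leaving $750.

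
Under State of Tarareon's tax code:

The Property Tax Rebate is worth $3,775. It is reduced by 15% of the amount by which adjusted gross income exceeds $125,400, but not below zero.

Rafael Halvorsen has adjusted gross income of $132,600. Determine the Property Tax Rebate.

Property Tax Rebate: 15% of the $7,200 excess over $125,400 is $1,080; credit = $3,775 − $1,080 = $2,695.

$2,695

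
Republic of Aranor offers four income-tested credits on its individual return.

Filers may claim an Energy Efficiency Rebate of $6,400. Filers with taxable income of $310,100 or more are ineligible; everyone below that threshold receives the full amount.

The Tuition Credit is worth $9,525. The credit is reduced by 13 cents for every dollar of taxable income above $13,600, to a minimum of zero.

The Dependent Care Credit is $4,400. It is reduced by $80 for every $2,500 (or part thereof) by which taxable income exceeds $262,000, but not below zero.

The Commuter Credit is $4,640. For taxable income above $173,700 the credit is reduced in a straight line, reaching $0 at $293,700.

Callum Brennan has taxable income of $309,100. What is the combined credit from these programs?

Energy Efficiency Rebate: $309,100 is below the $310,100 cutoff, so the full $6,400 applies.
Tuition Credit: 13% of the $295,500 excess over $13,600 is $38,415 ≥ base, so the credit is $0.
Dependent Care Credit: income exceeds $262,000 by $47,100, which is 19 full-or-partial $2,500 increments; reduction = 19 × $80 = $1,520, leaving $2,880.
Commuter Credit: $309,100 is at or above $293,700, so the credit is $0.
Total: $6,400 + $0 + $2,880 + $0 = $9,280.

$9,280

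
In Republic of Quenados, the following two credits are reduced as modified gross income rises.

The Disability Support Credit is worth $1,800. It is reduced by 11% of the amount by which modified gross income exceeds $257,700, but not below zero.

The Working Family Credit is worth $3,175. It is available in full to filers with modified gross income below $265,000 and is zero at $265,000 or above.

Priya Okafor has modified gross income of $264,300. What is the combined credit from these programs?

$4,249

Disability Support Credit: 11% of the $6,600 excess over $257,700 is $726; credit = $1,800 − $726 = $1,074.
Working Family Credit: $264,300 is below the $265,000 cutoff, so the full $3,175 applies.
Total: $1,074 + $3,175 = $4,249.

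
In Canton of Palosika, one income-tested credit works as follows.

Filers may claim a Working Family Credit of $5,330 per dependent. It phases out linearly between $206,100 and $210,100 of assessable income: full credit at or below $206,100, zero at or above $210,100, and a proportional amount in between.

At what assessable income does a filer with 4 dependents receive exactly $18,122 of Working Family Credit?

Full credit = 4 × $5,330 = $21,320.
$18,122 is 18,122/21,320 of the full $21,320, so 3,198/21,320 of the $4,000 range has been used: income = $206,100 + $4,000 × 3,198/21,320 = $206,700.

$206,700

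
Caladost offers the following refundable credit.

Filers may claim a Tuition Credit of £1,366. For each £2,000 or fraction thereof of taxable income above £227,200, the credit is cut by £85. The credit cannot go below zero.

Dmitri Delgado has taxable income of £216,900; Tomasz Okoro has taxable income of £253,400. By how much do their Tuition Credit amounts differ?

Dmitri (£216,900): Tuition Credit: £216,900 is at or below the £227,200 threshold, so the full £1,366 applies.
Tomasz (£253,400): Tuition Credit: income exceeds £227,200 by £26,200, which is 14 full-or-partial £2,000 increments; reduction = 14 × £85 = £1,190, leaving £176.
Difference: |£1,366 − £176| = £1,190.

£1,190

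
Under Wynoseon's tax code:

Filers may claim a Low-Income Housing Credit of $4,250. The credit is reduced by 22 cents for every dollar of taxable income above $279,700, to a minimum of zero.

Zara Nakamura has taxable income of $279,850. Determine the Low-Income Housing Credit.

Low-Income Housing Credit: 22% of the $150 excess over $279,700 is $33; credit = $4,250 − $33 = $4,217.

$4,217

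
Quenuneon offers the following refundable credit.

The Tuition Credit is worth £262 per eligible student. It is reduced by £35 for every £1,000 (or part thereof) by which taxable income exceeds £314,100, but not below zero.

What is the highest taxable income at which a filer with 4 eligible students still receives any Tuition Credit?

£343,100

Full credit = 4 × £262 = £1,048.
After 29 increments the reduction is 29 × £35 = £1,015, leaving £33; one more increment wipes it out. Increment 29 ends at excess 29 × £1,000 = £29,000, so the highest qualifying income is £314,100 + £29,000 = £343,100.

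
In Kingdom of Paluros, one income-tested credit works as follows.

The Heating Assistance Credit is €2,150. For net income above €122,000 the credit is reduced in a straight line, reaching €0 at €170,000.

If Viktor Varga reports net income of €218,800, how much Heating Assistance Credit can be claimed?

€0

Heating Assistance Credit: €218,800 is at or above €170,000, so the credit is €0.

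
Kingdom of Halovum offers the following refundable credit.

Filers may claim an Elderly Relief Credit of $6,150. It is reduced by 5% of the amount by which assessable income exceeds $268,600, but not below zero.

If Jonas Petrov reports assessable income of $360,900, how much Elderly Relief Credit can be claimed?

Elderly Relief Credit: 5% of the $92,300 excess over $268,600 is $4,615; credit = $6,150 − $4,615 = $1,535.

$1,535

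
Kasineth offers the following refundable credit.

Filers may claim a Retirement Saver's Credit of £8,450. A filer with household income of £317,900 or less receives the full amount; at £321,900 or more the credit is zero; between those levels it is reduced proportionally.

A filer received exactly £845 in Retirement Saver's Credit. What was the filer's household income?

£321,500

£845 is 845/8,450 of the full £8,450, so 7,605/8,450 of the £4,000 range has been used: income = £317,900 + £4,000 × 7,605/8,450 = £321,500.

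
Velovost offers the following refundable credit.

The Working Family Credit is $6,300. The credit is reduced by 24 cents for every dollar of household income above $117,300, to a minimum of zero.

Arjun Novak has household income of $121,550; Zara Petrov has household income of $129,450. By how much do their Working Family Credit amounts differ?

$1,896

Arjun ($121,550): Working Family Credit: 24% of the $4,250 excess over $117,300 is $1,020; credit = $6,300 − $1,020 = $5,280.
Zara ($129,450): Working Family Credit: 24% of the $12,150 excess over $117,300 is $2,916; credit = $6,300 − $2,916 = $3,384.
Difference: |$5,280 − $3,384| = $1,896.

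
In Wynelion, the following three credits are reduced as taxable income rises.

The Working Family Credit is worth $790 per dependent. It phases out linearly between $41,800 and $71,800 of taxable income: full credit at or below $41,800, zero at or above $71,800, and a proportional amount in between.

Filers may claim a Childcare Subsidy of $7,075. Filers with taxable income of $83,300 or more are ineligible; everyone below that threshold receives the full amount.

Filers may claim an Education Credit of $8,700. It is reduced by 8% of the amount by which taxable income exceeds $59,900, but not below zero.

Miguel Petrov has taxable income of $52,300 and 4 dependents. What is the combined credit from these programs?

Working Family Credit: base = 4 × $790 = $3,160. $52,300 is $10,500 into a $30,000 phase-out range, leaving 19,500/30,000 of the credit: $3,160 × 19,500/30,000 = $2,054.
Childcare Subsidy: $52,300 is below the $83,300 cutoff, so the full $7,075 applies.
Education Credit: $52,300 is at or below the $59,900 threshold, so the full $8,700 applies.
Total: $2,054 + $7,075 + $8,700 = $17,829.

$17,829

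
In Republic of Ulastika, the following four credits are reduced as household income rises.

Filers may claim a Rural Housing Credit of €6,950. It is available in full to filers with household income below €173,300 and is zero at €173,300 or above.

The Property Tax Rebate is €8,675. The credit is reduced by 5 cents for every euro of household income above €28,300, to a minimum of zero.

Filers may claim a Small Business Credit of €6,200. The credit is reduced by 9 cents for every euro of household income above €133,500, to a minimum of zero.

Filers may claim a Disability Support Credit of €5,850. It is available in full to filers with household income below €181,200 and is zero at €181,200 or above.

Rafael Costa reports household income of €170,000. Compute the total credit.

€17,305

Rural Housing Credit: €170,000 is below the €173,300 cutoff, so the full €6,950 applies.
Property Tax Rebate: 5% of the €141,700 excess over €28,300 is €7,085; credit = €8,675 − €7,085 = €1,590.
Small Business Credit: 9% of the €36,500 excess over €133,500 is €3,285; credit = €6,200 − €3,285 = €2,915.
Disability Support Credit: €170,000 is below the €181,200 cutoff, so the full €5,850 applies.
Total: €6,950 + €1,590 + €2,915 + €5,850 = €17,305.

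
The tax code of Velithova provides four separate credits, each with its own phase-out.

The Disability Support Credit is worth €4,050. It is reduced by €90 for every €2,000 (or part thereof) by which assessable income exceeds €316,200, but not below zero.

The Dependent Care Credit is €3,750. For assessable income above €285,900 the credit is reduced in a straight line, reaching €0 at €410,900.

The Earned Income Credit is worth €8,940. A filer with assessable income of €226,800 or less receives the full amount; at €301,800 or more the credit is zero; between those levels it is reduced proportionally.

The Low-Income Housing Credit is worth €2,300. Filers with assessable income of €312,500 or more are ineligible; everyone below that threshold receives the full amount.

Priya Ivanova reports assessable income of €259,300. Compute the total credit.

Disability Support Credit: €259,300 is at or below the €316,200 threshold, so the full €4,050 applies.
Dependent Care Credit: €259,300 is at or below the €285,900 threshold, so the full €3,750 applies.
Earned Income Credit: €259,300 is €32,500 into a €75,000 phase-out range, leaving 42,500/75,000 of the credit: €8,940 × 42,500/75,000 = €5,066.
Low-Income Housing Credit: €259,300 is below the €312,500 cutoff, so the full €2,300 applies.
Total: €4,050 + €3,750 + €5,066 + €2,300 = €15,166.

€15,166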